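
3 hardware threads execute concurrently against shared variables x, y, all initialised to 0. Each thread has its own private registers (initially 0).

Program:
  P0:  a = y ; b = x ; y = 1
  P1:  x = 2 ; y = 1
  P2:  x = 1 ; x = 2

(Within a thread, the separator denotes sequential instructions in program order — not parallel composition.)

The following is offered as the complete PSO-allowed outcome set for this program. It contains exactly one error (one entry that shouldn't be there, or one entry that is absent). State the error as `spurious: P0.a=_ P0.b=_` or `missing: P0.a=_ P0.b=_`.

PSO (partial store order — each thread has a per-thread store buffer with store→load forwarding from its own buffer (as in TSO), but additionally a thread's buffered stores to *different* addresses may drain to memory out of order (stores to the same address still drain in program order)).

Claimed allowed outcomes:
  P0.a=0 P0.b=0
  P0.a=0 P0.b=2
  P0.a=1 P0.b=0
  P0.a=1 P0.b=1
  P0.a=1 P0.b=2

outcome vector order: (P0.a,P0.b)
PSO (6): (0,0) (0,1) (0,2) (1,0) (1,1) (1,2)
PSO∖claimed = {(0,1)}

missing: P0.a=0 P0.b=1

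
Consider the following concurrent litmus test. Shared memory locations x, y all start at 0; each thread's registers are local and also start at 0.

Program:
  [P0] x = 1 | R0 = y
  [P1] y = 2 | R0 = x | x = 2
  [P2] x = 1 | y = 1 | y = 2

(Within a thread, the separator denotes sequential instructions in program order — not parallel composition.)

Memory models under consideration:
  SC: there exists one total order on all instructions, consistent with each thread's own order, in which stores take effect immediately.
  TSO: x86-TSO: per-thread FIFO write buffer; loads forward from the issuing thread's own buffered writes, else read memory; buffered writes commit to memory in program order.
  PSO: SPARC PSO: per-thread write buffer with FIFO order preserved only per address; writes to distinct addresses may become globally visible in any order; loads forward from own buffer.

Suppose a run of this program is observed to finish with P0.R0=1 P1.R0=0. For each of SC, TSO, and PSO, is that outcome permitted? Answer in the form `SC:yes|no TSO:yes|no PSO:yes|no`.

outcome vector order: (P0.R0,P1.R0)
under SC → 0/1; 1/0; 1/1; 2/0; 2/1
under TSO → 0/0; 0/1; 1/0; 1/1; 2/0; 2/1
under PSO → 0/0; 0/1; 1/0; 1/1; 2/0; 2/1
target 1/0 ∈ {SC,TSO,PSO}

SC:yes TSO:yes PSO:yes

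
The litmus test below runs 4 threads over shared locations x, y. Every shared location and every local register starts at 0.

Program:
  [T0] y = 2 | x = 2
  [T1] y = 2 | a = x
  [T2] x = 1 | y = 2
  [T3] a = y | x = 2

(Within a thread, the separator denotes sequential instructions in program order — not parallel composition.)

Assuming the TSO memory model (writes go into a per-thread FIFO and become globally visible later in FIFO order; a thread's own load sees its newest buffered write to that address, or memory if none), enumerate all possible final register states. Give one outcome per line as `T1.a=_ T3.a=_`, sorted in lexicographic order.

outcome vector order: (T1.a,T3.a)
|TSO outcomes| = 6

T1.a=0 T3.a=0
T1.a=0 T3.a=2
T1.a=1 T3.a=0
T1.a=1 T3.a=2
T1.a=2 T3.a=0
T1.a=2 T3.a=2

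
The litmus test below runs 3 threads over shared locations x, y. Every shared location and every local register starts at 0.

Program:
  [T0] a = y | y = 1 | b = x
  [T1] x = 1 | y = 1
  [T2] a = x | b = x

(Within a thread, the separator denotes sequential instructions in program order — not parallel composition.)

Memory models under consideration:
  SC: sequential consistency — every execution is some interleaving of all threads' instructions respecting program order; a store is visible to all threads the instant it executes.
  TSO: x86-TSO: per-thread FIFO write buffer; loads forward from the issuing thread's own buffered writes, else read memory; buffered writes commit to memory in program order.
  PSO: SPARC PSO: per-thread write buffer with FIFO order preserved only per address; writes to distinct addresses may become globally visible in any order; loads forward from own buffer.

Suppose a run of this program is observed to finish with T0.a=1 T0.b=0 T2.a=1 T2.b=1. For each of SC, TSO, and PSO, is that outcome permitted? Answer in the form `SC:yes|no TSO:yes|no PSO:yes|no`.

SC:no TSO:no PSO:yes

outcome vector order: (T0.a,T0.b,T2.a,T2.b)
SC (9): 0000; 0001; 0011; 0100; 0101; 0111; 1100; 1101; 1111
TSO (9): 0000; 0001; 0011; 0100; 0101; 0111; 1100; 1101; 1111
PSO (12): 0000; 0001; 0011; 0100; 0101; 0111; 1000; 1001; 1011; 1100; 1101; 1111
target 1011 ∈ {PSO}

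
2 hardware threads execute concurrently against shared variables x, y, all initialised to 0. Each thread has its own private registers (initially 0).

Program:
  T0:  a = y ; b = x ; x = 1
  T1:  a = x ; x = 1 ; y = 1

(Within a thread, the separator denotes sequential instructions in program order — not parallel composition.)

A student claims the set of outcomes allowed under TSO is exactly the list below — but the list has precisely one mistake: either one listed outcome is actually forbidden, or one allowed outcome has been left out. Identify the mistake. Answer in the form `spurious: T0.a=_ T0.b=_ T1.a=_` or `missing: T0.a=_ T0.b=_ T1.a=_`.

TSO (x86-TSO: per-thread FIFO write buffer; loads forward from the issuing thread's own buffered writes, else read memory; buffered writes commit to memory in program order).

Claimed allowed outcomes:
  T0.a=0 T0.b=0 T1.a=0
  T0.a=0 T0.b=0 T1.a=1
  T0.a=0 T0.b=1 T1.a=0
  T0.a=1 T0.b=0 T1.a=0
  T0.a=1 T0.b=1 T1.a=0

outcome vector order: (T0.a,T0.b,T1.a)
TSO (4): 0/0/0, 0/0/1, 0/1/0, 1/1/0
claimed∖TSO = {1/0/0}

spurious: T0.a=1 T0.b=0 T1.a=0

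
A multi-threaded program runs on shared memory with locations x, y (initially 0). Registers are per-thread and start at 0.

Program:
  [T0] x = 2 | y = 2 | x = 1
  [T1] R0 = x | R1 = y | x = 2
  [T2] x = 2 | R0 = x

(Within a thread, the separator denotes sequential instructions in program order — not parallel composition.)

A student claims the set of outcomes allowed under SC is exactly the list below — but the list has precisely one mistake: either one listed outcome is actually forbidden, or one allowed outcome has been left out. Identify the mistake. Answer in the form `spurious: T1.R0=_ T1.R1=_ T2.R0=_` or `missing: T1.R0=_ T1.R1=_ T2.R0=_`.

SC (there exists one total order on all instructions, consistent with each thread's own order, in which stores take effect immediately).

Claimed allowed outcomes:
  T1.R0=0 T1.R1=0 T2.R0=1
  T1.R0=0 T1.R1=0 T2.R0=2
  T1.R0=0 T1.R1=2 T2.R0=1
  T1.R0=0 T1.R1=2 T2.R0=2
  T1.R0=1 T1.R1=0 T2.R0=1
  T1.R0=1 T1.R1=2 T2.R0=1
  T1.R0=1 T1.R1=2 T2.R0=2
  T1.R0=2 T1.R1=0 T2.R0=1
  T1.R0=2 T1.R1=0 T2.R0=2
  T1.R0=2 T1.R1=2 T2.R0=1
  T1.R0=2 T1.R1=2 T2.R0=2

outcome vector order: (T1.R0,T1.R1,T2.R0)
SC (10): <0 0 1> <0 0 2> <0 2 1> <0 2 2> <1 2 1> <1 2 2> <2 0 1> <2 0 2> <2 2 1> <2 2 2>
claimed∖SC = {<1 0 1>}

spurious: T1.R0=1 T1.R1=0 T2.R0=1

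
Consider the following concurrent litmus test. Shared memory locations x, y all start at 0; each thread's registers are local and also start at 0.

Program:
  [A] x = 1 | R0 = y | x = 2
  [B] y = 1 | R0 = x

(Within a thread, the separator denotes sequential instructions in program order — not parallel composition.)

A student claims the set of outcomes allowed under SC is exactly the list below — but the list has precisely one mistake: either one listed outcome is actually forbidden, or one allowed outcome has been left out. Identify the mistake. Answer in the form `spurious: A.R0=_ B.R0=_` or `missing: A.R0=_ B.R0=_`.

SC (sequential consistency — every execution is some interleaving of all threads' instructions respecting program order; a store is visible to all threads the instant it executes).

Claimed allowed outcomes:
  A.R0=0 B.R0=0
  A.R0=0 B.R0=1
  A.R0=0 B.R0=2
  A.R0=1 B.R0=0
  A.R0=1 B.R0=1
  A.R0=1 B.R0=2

spurious: A.R0=0 B.R0=0

outcome vector order: (A.R0,B.R0)
under SC → 01; 02; 10; 11; 12
claimed∖SC = {00}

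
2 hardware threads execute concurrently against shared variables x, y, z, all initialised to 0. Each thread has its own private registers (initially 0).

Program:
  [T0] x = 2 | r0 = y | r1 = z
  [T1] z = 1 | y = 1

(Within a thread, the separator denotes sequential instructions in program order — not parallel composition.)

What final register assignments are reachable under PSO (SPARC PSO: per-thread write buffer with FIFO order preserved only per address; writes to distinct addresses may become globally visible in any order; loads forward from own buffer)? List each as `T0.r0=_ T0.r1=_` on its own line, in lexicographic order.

T0.r0=0 T0.r1=0
T0.r0=0 T0.r1=1
T0.r0=1 T0.r1=0
T0.r0=1 T0.r1=1

outcome vector order: (T0.r0,T0.r1)
|PSO outcomes| = 4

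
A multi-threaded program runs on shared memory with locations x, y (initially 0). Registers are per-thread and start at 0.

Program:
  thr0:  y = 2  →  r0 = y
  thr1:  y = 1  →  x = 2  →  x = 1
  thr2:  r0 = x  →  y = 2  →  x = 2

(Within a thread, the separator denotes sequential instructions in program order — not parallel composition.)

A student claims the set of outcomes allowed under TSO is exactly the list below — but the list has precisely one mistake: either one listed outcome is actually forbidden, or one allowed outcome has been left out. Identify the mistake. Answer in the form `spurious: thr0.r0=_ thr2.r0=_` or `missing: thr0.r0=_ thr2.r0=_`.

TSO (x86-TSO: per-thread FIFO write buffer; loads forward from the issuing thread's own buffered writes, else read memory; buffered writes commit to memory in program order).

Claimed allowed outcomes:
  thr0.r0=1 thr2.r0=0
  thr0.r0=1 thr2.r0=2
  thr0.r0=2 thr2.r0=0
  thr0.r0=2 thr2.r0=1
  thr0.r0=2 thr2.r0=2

missing: thr0.r0=1 thr2.r0=1

outcome vector order: (thr0.r0,thr2.r0)
[TSO] allowed = {10, 11, 12, 20, 21, 22}
TSO∖claimed = {11}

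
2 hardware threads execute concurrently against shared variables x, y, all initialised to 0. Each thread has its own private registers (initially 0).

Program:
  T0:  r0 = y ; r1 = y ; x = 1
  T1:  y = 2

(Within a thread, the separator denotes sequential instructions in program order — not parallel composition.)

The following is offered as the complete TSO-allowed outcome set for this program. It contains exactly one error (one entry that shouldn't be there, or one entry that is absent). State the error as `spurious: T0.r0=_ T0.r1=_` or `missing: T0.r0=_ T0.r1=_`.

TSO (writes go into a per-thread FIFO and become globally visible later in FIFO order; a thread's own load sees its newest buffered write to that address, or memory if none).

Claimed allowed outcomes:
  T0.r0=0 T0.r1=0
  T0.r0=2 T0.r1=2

outcome vector order: (T0.r0,T0.r1)
under TSO → 00; 02; 22
TSO∖claimed = {02}

missing: T0.r0=0 T0.r1=2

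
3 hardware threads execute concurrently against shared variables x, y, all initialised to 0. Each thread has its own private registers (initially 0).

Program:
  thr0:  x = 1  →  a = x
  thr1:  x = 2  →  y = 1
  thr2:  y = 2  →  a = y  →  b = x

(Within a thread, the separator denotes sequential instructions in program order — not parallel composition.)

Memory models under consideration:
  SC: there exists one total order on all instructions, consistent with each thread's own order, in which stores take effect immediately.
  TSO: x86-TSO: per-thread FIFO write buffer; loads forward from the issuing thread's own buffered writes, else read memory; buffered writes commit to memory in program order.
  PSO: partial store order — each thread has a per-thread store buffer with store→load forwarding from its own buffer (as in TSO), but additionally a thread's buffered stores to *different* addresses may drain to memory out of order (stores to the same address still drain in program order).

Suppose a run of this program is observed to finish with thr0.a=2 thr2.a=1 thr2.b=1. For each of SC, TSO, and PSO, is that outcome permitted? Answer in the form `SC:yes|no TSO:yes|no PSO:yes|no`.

outcome vector order: (thr0.a,thr2.a,thr2.b)
under SC → <1 1 1>; <1 1 2>; <1 2 0>; <1 2 1>; <1 2 2>; <2 1 2>; <2 2 0>; <2 2 1>; <2 2 2>
under TSO → <1 1 1>; <1 1 2>; <1 2 0>; <1 2 1>; <1 2 2>; <2 1 2>; <2 2 0>; <2 2 1>; <2 2 2>
under PSO → <1 1 0>; <1 1 1>; <1 1 2>; <1 2 0>; <1 2 1>; <1 2 2>; <2 1 0>; <2 1 1>; <2 1 2>; <2 2 0>; <2 2 1>; <2 2 2>
target <2 1 1> ∈ {PSO}

SC:no TSO:no PSO:yes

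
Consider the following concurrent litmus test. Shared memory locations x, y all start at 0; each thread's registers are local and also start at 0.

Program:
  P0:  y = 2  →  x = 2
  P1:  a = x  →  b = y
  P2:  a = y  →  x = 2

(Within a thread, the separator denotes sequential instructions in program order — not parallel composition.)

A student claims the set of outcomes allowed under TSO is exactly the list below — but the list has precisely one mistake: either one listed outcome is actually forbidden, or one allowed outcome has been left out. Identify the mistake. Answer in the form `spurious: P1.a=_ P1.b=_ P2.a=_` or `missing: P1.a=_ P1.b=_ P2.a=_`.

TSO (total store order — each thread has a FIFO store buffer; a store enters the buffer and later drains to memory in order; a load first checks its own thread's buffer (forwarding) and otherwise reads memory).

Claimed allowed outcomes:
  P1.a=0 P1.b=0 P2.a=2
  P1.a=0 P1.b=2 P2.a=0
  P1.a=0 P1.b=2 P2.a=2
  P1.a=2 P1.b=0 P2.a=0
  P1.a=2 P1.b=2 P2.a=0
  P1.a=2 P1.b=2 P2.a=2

missing: P1.a=0 P1.b=0 P2.a=0

outcome vector order: (P1.a,P1.b,P2.a)
TSO: 7 outcomes — {<0 0 0>, <0 0 2>, <0 2 0>, <0 2 2>, <2 0 0>, <2 2 0>, <2 2 2>}
TSO∖claimed = {<0 0 0>}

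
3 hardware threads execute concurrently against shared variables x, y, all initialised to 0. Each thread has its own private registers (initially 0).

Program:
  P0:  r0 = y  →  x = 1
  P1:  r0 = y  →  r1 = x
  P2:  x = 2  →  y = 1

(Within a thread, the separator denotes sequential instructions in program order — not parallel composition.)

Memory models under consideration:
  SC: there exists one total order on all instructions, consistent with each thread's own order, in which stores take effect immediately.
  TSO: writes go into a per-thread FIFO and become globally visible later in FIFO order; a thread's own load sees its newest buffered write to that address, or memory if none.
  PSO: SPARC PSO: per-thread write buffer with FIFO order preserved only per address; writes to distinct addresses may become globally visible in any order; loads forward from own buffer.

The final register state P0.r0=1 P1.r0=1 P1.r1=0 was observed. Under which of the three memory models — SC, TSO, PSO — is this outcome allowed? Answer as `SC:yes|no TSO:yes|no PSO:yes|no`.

outcome vector order: (P0.r0,P1.r0,P1.r1)
[SC] allowed = {<0 0 0>, <0 0 1>, <0 0 2>, <0 1 1>, <0 1 2>, <1 0 0>, <1 0 1>, <1 0 2>, <1 1 1>, <1 1 2>}
[TSO] allowed = {<0 0 0>, <0 0 1>, <0 0 2>, <0 1 1>, <0 1 2>, <1 0 0>, <1 0 1>, <1 0 2>, <1 1 1>, <1 1 2>}
[PSO] allowed = {<0 0 0>, <0 0 1>, <0 0 2>, <0 1 0>, <0 1 1>, <0 1 2>, <1 0 0>, <1 0 1>, <1 0 2>, <1 1 0>, <1 1 1>, <1 1 2>}
target <1 1 0> ∈ {PSO}

SC:no TSO:no PSO:yes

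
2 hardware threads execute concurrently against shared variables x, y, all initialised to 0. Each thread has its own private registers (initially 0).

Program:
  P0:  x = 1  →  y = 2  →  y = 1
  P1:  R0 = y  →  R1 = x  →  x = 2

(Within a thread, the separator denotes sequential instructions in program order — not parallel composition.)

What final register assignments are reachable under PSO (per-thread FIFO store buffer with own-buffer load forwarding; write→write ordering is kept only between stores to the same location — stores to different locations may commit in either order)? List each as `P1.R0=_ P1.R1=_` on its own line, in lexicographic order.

P1.R0=0 P1.R1=0
P1.R0=0 P1.R1=1
P1.R0=1 P1.R1=0
P1.R0=1 P1.R1=1
P1.R0=2 P1.R1=0
P1.R0=2 P1.R1=1

outcome vector order: (P1.R0,P1.R1)
|PSO outcomes| = 6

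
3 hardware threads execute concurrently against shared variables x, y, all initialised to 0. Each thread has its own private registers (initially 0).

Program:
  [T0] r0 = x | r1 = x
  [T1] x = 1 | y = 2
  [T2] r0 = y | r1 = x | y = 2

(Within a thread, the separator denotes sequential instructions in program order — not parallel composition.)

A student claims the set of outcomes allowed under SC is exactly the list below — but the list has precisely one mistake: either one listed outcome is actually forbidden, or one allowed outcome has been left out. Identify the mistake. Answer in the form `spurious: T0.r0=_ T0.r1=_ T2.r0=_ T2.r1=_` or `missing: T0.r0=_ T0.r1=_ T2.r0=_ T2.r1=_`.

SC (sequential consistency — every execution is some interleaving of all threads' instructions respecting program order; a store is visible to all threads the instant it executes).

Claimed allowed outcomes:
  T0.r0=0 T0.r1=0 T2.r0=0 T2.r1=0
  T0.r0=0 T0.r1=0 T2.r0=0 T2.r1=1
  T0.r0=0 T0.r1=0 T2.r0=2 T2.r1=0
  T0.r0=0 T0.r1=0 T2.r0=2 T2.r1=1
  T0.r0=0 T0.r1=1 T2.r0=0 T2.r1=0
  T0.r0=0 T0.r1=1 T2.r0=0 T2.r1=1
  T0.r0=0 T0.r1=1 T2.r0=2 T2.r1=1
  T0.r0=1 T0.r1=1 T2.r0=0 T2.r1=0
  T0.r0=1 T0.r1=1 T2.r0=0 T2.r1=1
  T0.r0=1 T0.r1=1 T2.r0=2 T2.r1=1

spurious: T0.r0=0 T0.r1=0 T2.r0=2 T2.r1=0

outcome vector order: (T0.r0,T0.r1,T2.r0,T2.r1)
SC (9): 0000; 0001; 0021; 0100; 0101; 0121; 1100; 1101; 1121
claimed∖SC = {0020}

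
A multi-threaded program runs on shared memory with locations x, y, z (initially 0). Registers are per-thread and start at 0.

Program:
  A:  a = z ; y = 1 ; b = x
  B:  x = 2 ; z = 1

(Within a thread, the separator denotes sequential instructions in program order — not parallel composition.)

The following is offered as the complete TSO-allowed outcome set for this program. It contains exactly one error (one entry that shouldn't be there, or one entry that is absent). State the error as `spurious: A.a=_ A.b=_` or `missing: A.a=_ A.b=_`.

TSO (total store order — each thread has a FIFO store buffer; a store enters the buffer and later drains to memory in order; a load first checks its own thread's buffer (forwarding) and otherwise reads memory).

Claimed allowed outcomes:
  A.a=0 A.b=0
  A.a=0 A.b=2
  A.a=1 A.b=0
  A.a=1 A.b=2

outcome vector order: (A.a,A.b)
under TSO → 0/0 0/2 1/2
claimed∖TSO = {1/0}

spurious: A.a=1 A.b=0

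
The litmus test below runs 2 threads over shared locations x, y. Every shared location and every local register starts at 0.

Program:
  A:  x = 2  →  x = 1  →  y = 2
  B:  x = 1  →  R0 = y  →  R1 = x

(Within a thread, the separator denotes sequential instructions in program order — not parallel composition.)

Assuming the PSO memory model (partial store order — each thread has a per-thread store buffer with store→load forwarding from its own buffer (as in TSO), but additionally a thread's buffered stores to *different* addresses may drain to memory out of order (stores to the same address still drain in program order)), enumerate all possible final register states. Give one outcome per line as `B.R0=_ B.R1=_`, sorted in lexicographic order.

outcome vector order: (B.R0,B.R1)
|PSO outcomes| = 4

B.R0=0 B.R1=1
B.R0=0 B.R1=2
B.R0=2 B.R1=1
B.R0=2 B.R1=2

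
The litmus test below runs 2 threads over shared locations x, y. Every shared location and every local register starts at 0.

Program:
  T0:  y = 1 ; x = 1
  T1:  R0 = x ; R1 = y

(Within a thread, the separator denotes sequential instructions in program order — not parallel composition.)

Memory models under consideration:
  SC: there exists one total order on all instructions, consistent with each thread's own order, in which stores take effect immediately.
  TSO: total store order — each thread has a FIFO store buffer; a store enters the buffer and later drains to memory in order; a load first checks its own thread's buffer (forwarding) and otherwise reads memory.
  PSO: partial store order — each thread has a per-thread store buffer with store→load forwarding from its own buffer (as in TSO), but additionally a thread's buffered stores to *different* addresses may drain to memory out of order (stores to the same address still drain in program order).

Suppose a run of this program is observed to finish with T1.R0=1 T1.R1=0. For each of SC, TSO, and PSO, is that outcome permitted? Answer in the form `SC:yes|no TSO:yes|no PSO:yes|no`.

outcome vector order: (T1.R0,T1.R1)
[SC] allowed = {00; 01; 11}
[TSO] allowed = {00; 01; 11}
[PSO] allowed = {00; 01; 10; 11}
target 10 ∈ {PSO}

SC:no TSO:no PSO:yes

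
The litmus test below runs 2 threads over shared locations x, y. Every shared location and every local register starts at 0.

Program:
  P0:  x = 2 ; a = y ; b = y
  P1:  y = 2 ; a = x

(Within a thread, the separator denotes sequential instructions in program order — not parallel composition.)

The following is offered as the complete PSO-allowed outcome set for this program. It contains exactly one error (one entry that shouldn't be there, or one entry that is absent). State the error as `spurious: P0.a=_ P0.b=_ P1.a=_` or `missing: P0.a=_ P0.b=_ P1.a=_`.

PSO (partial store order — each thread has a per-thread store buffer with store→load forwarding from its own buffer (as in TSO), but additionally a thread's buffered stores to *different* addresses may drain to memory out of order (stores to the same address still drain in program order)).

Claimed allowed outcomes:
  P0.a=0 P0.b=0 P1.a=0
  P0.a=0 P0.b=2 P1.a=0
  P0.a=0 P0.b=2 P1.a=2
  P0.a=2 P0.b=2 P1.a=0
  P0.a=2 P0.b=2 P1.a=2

missing: P0.a=0 P0.b=0 P1.a=2

outcome vector order: (P0.a,P0.b,P1.a)
PSO: 6 outcomes — {0/0/0 0/0/2 0/2/0 0/2/2 2/2/0 2/2/2}
PSO∖claimed = {0/0/2}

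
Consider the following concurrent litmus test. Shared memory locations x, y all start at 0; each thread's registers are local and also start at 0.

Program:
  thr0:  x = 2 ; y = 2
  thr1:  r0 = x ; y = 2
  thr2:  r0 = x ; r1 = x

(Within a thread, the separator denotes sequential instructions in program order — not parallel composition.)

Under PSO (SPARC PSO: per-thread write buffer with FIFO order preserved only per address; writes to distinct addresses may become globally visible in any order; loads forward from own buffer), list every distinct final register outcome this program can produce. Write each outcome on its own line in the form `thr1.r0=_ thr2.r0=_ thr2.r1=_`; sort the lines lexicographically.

thr1.r0=0 thr2.r0=0 thr2.r1=0
thr1.r0=0 thr2.r0=0 thr2.r1=2
thr1.r0=0 thr2.r0=2 thr2.r1=2
thr1.r0=2 thr2.r0=0 thr2.r1=0
thr1.r0=2 thr2.r0=0 thr2.r1=2
thr1.r0=2 thr2.r0=2 thr2.r1=2

outcome vector order: (thr1.r0,thr2.r0,thr2.r1)
|PSO outcomes| = 6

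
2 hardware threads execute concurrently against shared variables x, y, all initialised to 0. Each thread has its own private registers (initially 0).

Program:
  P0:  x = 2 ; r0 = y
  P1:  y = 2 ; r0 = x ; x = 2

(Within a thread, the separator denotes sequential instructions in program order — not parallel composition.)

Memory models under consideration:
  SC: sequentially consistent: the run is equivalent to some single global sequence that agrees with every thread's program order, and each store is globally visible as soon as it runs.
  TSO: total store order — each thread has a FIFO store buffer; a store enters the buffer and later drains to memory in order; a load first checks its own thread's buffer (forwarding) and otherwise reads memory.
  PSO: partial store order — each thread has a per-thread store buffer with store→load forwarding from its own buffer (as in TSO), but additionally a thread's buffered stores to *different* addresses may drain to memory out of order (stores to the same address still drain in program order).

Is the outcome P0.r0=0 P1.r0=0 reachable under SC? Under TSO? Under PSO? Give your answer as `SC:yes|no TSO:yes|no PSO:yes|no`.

outcome vector order: (P0.r0,P1.r0)
under SC → 02; 20; 22
under TSO → 00; 02; 20; 22
under PSO → 00; 02; 20; 22
target 00 ∈ {TSO,PSO}

SC:no TSO:yes PSO:yes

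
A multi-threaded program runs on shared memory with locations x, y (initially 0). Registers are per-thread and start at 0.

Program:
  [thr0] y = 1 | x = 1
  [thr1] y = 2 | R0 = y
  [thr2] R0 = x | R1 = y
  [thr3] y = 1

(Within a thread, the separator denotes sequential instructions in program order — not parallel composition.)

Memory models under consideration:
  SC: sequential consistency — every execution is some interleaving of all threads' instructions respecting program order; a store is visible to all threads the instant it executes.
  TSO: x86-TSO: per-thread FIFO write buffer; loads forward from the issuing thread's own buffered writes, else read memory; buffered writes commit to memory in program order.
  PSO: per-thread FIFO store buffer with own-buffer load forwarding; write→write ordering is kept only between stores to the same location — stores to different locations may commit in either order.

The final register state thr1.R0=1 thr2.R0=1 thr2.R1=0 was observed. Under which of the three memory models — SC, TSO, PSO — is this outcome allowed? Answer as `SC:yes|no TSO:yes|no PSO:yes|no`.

outcome vector order: (thr1.R0,thr2.R0,thr2.R1)
[SC] allowed = {1/0/0; 1/0/1; 1/0/2; 1/1/1; 1/1/2; 2/0/0; 2/0/1; 2/0/2; 2/1/1; 2/1/2}
[TSO] allowed = {1/0/0; 1/0/1; 1/0/2; 1/1/1; 1/1/2; 2/0/0; 2/0/1; 2/0/2; 2/1/1; 2/1/2}
[PSO] allowed = {1/0/0; 1/0/1; 1/0/2; 1/1/0; 1/1/1; 1/1/2; 2/0/0; 2/0/1; 2/0/2; 2/1/0; 2/1/1; 2/1/2}
target 1/1/0 ∈ {PSO}

SC:no TSO:no PSO:yes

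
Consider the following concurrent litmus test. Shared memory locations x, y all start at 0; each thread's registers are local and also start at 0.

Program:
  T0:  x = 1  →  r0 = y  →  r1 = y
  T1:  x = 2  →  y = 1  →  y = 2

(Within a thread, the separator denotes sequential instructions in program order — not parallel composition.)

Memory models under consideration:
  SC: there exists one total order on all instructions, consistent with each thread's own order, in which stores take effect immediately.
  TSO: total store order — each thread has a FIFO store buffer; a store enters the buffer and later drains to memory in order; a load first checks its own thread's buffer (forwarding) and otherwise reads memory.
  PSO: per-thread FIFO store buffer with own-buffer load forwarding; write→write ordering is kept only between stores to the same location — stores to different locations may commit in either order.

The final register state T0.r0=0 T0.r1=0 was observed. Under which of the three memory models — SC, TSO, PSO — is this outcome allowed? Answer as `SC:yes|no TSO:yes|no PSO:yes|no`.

SC:yes TSO:yes PSO:yes

outcome vector order: (T0.r0,T0.r1)
SC (6): 0/0; 0/1; 0/2; 1/1; 1/2; 2/2
TSO (6): 0/0; 0/1; 0/2; 1/1; 1/2; 2/2
PSO (6): 0/0; 0/1; 0/2; 1/1; 1/2; 2/2
target 0/0 ∈ {SC,TSO,PSO}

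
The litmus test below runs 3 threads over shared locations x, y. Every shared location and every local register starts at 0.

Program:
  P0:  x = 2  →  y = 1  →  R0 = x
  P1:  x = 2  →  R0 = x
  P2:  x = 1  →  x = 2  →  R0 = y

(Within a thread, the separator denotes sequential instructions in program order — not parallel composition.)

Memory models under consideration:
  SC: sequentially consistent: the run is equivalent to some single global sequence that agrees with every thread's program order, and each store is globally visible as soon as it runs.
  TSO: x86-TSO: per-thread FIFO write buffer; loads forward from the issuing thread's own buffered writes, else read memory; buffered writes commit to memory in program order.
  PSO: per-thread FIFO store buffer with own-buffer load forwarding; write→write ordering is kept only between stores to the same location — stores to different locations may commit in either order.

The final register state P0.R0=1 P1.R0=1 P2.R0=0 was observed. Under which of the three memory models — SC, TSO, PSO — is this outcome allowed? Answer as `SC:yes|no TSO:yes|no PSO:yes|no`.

outcome vector order: (P0.R0,P1.R0,P2.R0)
under SC → <1 1 1> <1 2 1> <2 1 0> <2 1 1> <2 2 0> <2 2 1>
under TSO → <1 1 0> <1 1 1> <1 2 0> <1 2 1> <2 1 0> <2 1 1> <2 2 0> <2 2 1>
under PSO → <1 1 0> <1 1 1> <1 2 0> <1 2 1> <2 1 0> <2 1 1> <2 2 0> <2 2 1>
target <1 1 0> ∈ {TSO,PSO}

SC:no TSO:yes PSO:yes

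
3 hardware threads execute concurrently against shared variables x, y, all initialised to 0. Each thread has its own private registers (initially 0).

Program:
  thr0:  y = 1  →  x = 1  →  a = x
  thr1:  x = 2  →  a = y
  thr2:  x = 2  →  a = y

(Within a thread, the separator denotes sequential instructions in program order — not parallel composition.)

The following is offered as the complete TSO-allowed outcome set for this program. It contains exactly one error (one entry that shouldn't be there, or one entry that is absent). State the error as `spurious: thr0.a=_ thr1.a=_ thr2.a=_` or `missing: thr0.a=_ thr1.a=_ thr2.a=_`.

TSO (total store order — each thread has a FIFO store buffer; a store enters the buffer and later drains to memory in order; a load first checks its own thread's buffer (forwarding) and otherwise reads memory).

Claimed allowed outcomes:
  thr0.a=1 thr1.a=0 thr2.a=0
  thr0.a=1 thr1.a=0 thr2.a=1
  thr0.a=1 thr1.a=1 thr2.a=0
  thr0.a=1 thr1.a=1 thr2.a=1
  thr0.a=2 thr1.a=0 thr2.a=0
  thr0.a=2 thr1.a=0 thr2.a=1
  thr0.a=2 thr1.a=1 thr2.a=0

outcome vector order: (thr0.a,thr1.a,thr2.a)
TSO: 8 outcomes — {<1 0 0> <1 0 1> <1 1 0> <1 1 1> <2 0 0> <2 0 1> <2 1 0> <2 1 1>}
TSO∖claimed = {<2 1 1>}

missing: thr0.a=2 thr1.a=1 thr2.a=1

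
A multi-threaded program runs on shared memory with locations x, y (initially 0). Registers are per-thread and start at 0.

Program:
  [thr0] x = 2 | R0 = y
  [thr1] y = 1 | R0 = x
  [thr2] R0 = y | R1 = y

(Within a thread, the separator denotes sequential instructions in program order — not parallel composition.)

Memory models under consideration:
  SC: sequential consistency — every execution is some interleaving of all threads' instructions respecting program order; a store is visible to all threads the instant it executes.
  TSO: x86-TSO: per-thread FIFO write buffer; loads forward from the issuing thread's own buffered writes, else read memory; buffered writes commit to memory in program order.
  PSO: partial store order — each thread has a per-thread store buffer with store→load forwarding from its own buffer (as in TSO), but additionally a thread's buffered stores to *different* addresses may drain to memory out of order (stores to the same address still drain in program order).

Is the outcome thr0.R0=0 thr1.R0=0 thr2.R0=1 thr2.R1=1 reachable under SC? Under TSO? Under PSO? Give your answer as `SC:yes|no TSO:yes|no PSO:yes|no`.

SC:no TSO:yes PSO:yes

outcome vector order: (thr0.R0,thr1.R0,thr2.R0,thr2.R1)
SC (9): 0/2/0/0 0/2/0/1 0/2/1/1 1/0/0/0 1/0/0/1 1/0/1/1 1/2/0/0 1/2/0/1 1/2/1/1
TSO (12): 0/0/0/0 0/0/0/1 0/0/1/1 0/2/0/0 0/2/0/1 0/2/1/1 1/0/0/0 1/0/0/1 1/0/1/1 1/2/0/0 1/2/0/1 1/2/1/1
PSO (12): 0/0/0/0 0/0/0/1 0/0/1/1 0/2/0/0 0/2/0/1 0/2/1/1 1/0/0/0 1/0/0/1 1/0/1/1 1/2/0/0 1/2/0/1 1/2/1/1
target 0/0/1/1 ∈ {TSO,PSO}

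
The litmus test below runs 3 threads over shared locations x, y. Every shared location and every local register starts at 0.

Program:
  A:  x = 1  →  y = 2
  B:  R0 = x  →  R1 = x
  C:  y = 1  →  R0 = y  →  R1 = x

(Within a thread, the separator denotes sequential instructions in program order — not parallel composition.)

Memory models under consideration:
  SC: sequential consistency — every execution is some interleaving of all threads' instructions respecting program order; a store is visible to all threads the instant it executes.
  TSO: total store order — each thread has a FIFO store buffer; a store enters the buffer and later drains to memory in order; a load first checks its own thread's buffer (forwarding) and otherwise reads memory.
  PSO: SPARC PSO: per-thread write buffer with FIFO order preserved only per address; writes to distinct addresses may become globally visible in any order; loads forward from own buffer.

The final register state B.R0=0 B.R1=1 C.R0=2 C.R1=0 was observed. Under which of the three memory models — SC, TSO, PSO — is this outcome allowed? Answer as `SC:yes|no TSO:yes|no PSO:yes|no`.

outcome vector order: (B.R0,B.R1,C.R0,C.R1)
SC (9): <0 0 1 0>, <0 0 1 1>, <0 0 2 1>, <0 1 1 0>, <0 1 1 1>, <0 1 2 1>, <1 1 1 0>, <1 1 1 1>, <1 1 2 1>
TSO (9): <0 0 1 0>, <0 0 1 1>, <0 0 2 1>, <0 1 1 0>, <0 1 1 1>, <0 1 2 1>, <1 1 1 0>, <1 1 1 1>, <1 1 2 1>
PSO (12): <0 0 1 0>, <0 0 1 1>, <0 0 2 0>, <0 0 2 1>, <0 1 1 0>, <0 1 1 1>, <0 1 2 0>, <0 1 2 1>, <1 1 1 0>, <1 1 1 1>, <1 1 2 0>, <1 1 2 1>
target <0 1 2 0> ∈ {PSO}

SC:no TSO:no PSO:yes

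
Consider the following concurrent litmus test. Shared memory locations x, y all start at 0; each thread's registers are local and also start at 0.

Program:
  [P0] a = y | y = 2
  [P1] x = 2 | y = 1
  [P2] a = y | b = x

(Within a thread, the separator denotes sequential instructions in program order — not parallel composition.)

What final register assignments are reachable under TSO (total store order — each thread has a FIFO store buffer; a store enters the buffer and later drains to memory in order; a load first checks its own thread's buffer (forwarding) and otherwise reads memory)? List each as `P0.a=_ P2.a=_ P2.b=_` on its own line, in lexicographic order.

outcome vector order: (P0.a,P2.a,P2.b)
|TSO outcomes| = 9

P0.a=0 P2.a=0 P2.b=0
P0.a=0 P2.a=0 P2.b=2
P0.a=0 P2.a=1 P2.b=2
P0.a=0 P2.a=2 P2.b=0
P0.a=0 P2.a=2 P2.b=2
P0.a=1 P2.a=0 P2.b=0
P0.a=1 P2.a=0 P2.b=2
P0.a=1 P2.a=1 P2.b=2
P0.a=1 P2.a=2 P2.b=2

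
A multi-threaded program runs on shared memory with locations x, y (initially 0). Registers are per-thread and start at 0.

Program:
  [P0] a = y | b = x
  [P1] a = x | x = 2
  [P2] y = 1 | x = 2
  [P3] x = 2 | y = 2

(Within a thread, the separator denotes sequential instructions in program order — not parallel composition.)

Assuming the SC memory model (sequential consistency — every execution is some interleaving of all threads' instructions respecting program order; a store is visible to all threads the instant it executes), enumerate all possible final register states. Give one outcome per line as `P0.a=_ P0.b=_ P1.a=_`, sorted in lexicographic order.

outcome vector order: (P0.a,P0.b,P1.a)
|SC outcomes| = 10

P0.a=0 P0.b=0 P1.a=0
P0.a=0 P0.b=0 P1.a=2
P0.a=0 P0.b=2 P1.a=0
P0.a=0 P0.b=2 P1.a=2
P0.a=1 P0.b=0 P1.a=0
P0.a=1 P0.b=0 P1.a=2
P0.a=1 P0.b=2 P1.a=0
P0.a=1 P0.b=2 P1.a=2
P0.a=2 P0.b=2 P1.a=0
P0.a=2 P0.b=2 P1.a=2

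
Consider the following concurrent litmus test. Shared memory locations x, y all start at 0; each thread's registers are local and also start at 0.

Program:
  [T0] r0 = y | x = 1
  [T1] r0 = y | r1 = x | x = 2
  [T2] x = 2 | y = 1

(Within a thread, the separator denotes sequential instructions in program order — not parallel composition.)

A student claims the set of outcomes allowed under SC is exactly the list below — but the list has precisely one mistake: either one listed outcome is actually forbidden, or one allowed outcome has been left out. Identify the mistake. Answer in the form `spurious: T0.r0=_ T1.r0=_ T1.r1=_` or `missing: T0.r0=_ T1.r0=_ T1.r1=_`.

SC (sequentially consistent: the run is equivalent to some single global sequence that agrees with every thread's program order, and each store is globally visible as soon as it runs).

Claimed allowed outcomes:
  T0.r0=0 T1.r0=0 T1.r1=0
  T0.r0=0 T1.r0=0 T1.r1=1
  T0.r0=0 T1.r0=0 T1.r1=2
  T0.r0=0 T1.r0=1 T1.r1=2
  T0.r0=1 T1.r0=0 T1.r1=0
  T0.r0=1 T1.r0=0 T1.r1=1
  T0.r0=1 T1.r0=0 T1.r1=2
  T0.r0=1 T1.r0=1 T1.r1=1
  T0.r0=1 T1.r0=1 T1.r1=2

missing: T0.r0=0 T1.r0=1 T1.r1=1

outcome vector order: (T0.r0,T1.r0,T1.r1)
SC (10): (0,0,0) (0,0,1) (0,0,2) (0,1,1) (0,1,2) (1,0,0) (1,0,1) (1,0,2) (1,1,1) (1,1,2)
SC∖claimed = {(0,1,1)}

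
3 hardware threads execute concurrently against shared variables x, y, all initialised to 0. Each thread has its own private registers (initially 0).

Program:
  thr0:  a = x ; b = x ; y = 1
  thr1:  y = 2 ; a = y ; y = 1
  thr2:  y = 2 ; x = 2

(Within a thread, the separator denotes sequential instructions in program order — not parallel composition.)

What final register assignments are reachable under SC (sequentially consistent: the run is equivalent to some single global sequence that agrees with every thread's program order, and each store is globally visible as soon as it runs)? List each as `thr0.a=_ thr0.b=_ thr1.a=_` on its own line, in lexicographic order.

thr0.a=0 thr0.b=0 thr1.a=1
thr0.a=0 thr0.b=0 thr1.a=2
thr0.a=0 thr0.b=2 thr1.a=1
thr0.a=0 thr0.b=2 thr1.a=2
thr0.a=2 thr0.b=2 thr1.a=1
thr0.a=2 thr0.b=2 thr1.a=2

outcome vector order: (thr0.a,thr0.b,thr1.a)
|SC outcomes| = 6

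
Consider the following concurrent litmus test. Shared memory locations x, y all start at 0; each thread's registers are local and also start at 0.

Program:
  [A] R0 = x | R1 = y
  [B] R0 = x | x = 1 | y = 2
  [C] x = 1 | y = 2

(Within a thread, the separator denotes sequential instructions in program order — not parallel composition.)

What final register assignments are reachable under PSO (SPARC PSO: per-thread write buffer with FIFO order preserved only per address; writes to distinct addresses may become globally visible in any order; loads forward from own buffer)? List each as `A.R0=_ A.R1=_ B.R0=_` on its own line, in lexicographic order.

A.R0=0 A.R1=0 B.R0=0
A.R0=0 A.R1=0 B.R0=1
A.R0=0 A.R1=2 B.R0=0
A.R0=0 A.R1=2 B.R0=1
A.R0=1 A.R1=0 B.R0=0
A.R0=1 A.R1=0 B.R0=1
A.R0=1 A.R1=2 B.R0=0
A.R0=1 A.R1=2 B.R0=1

outcome vector order: (A.R0,A.R1,B.R0)
|PSO outcomes| = 8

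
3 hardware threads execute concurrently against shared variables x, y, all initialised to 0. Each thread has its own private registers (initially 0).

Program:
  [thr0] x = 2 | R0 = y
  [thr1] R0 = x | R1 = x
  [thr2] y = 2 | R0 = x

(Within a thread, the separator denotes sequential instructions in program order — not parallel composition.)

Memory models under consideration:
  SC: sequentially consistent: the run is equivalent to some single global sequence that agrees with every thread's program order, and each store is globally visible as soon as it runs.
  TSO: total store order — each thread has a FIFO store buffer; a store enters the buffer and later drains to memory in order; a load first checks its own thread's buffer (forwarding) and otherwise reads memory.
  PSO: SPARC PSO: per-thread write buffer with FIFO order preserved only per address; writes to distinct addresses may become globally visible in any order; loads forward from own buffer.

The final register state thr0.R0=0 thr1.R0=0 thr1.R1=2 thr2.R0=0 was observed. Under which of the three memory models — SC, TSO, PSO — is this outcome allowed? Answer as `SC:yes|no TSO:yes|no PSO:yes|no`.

SC:no TSO:yes PSO:yes

outcome vector order: (thr0.R0,thr1.R0,thr1.R1,thr2.R0)
under SC → 0/0/0/2; 0/0/2/2; 0/2/2/2; 2/0/0/0; 2/0/0/2; 2/0/2/0; 2/0/2/2; 2/2/2/0; 2/2/2/2
under TSO → 0/0/0/0; 0/0/0/2; 0/0/2/0; 0/0/2/2; 0/2/2/0; 0/2/2/2; 2/0/0/0; 2/0/0/2; 2/0/2/0; 2/0/2/2; 2/2/2/0; 2/2/2/2
under PSO → 0/0/0/0; 0/0/0/2; 0/0/2/0; 0/0/2/2; 0/2/2/0; 0/2/2/2; 2/0/0/0; 2/0/0/2; 2/0/2/0; 2/0/2/2; 2/2/2/0; 2/2/2/2
target 0/0/2/0 ∈ {TSO,PSO}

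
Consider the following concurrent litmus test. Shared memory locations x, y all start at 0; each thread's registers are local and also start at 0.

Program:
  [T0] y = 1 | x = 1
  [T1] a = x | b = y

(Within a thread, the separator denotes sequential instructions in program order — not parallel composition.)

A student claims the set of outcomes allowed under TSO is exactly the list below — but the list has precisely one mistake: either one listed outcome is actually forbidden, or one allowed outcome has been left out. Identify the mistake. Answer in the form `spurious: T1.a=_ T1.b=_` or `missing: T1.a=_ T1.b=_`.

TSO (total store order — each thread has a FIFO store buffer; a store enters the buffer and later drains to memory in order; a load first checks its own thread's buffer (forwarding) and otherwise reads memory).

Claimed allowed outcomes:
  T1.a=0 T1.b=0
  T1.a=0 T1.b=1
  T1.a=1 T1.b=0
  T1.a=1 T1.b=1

outcome vector order: (T1.a,T1.b)
TSO (3): 0/0, 0/1, 1/1
claimed∖TSO = {1/0}

spurious: T1.a=1 T1.b=0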